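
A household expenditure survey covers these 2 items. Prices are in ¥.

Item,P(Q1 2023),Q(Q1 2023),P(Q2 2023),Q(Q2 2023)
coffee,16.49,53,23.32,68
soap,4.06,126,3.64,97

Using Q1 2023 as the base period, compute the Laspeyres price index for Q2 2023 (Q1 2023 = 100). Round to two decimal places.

122.31

Laspeyres price index uses base-period quantities as weights.
ΣP(Q2 2023)·Q(Q1 2023) = 23.32×53 + 3.64×126 = 1235.96 + 458.64 = 1694.6
ΣP(Q1 2023)·Q(Q1 2023) = 16.49×53 + 4.06×126 = 873.97 + 511.56 = 1385.53
Index = 1694.6 / 1385.53 × 100 = 122.3070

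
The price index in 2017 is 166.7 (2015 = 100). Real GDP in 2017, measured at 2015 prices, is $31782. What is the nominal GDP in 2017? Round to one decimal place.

Nominal = Real × (Index/100) = 31782 × (166.7/100)
        = 31782 × 1.667 = 52980.5940

52980.6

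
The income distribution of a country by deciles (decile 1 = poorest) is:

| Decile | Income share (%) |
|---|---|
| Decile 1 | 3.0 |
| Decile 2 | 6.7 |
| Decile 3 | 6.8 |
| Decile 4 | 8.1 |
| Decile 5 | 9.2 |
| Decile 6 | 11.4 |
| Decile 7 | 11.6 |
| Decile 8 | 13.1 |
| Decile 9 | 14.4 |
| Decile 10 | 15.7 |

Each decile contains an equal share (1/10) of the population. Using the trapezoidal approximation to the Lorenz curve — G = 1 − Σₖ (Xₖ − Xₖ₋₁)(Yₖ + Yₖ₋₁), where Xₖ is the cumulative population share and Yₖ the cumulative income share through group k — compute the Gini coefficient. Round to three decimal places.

0.212

Cumulative income shares Yₖ: 0.0300, 0.0970, 0.1650, 0.2460, 0.3380, 0.4520, 0.5680, 0.6990, 0.8430, 1.0000
Σ (Xₖ−Xₖ₋₁)(Yₖ+Yₖ₋₁) = (1/10)(0.0300+0.0000) + (1/10)(0.0970+0.0300) + (1/10)(0.1650+0.0970) + (1/10)(0.2460+0.1650) + (1/10)(0.3380+0.2460) + (1/10)(0.4520+0.3380) + (1/10)(0.5680+0.4520) + (1/10)(0.6990+0.5680) + (1/10)(0.8430+0.6990) + (1/10)(1.0000+0.8430)
  = 0.0030 + 0.0127 + 0.0262 + 0.0411 + 0.0584 + 0.0790 + 0.1020 + 0.1267 + 0.1542 + 0.1843 = 0.7876
G = 1 − 0.7876 = 0.2124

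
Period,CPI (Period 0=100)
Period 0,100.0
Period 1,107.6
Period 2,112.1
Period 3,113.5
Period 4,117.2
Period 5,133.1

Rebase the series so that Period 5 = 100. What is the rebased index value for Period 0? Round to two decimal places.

75.13

Rebased(Period 0) = 100.0 / 133.1 × 100 = 75.1315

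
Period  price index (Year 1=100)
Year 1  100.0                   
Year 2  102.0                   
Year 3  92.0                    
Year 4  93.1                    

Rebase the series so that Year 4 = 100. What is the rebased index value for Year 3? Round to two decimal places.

Rebased(Year 3) = 92.0 / 93.1 × 100 = 98.8185

98.82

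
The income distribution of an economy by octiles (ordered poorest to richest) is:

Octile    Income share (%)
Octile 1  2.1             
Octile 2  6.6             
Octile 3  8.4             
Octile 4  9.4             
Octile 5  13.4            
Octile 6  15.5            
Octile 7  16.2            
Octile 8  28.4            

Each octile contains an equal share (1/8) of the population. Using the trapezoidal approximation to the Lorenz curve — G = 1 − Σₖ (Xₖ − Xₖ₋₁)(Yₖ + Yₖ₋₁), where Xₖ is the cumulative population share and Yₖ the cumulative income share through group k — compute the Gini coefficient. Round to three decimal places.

0.322

Cumulative income shares Yₖ: 0.0210, 0.0870, 0.1710, 0.2650, 0.3990, 0.5540, 0.7160, 1.0000
Σ (Xₖ−Xₖ₋₁)(Yₖ+Yₖ₋₁) = (1/8)(0.0210+0.0000) + (1/8)(0.0870+0.0210) + (1/8)(0.1710+0.0870) + (1/8)(0.2650+0.1710) + (1/8)(0.3990+0.2650) + (1/8)(0.5540+0.3990) + (1/8)(0.7160+0.5540) + (1/8)(1.0000+0.7160)
  = 0.0026 + 0.0135 + 0.0323 + 0.0545 + 0.0830 + 0.1191 + 0.1588 + 0.2145 = 0.6783
G = 1 − 0.6783 = 0.3217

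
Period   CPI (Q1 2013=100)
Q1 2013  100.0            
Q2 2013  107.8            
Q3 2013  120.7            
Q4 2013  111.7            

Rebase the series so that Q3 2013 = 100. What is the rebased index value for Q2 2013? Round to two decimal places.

Rebased(Q2 2013) = 107.8 / 120.7 × 100 = 89.3123

89.31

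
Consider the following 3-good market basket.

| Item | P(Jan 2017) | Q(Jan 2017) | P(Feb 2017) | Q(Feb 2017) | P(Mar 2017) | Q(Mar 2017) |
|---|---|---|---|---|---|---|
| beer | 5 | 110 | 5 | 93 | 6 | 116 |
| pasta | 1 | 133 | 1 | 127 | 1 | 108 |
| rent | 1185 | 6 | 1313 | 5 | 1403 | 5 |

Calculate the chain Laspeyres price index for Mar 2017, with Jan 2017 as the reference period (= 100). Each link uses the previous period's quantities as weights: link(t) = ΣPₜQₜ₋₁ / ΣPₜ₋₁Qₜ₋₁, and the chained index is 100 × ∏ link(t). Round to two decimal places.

Link Jan 2017→Feb 2017:
ΣP(Feb 2017)Q(Jan 2017) = 5×110 + 1×133 + 1313×6 = 550 + 133 + 7878 = 8561
ΣP(Jan 2017)Q(Jan 2017) = 5×110 + 1×133 + 1185×6 = 550 + 133 + 7110 = 7793
link = 8561/7793 = 1.098550
Link Feb 2017→Mar 2017:
ΣP(Mar 2017)Q(Feb 2017) = 6×93 + 1×127 + 1403×5 = 558 + 127 + 7015 = 7700
ΣP(Feb 2017)Q(Feb 2017) = 5×93 + 1×127 + 1313×5 = 465 + 127 + 6565 = 7157
link = 7700/7157 = 1.075870
Chained index = 100 × 1.098550 × 1.075870 = 118.1897

118.19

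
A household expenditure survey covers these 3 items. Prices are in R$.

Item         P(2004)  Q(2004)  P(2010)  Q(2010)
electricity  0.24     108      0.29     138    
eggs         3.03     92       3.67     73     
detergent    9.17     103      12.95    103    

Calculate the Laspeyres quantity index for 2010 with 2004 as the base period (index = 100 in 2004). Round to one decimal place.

96.0

Laspeyres quantity index uses base-period prices as weights.
ΣP(2004)·Q(2010) = 0.24×138 + 3.03×73 + 9.17×103 = 33.12 + 221.19 + 944.51 = 1198.82
ΣP(2004)·Q(2004) = 0.24×108 + 3.03×92 + 9.17×103 = 25.92 + 278.76 + 944.51 = 1249.19
Index = 1198.82 / 1249.19 × 100 = 95.9678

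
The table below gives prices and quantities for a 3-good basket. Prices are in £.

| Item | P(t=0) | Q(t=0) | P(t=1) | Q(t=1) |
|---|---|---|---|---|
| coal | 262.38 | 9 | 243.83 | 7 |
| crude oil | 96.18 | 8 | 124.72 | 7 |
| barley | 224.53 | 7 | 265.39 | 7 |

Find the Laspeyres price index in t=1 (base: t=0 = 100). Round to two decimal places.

Laspeyres price index uses base-period quantities as weights.
ΣP(t=1)·Q(t=0) = 243.83×9 + 124.72×8 + 265.39×7 = 2194.47 + 997.76 + 1857.73 = 5049.96
ΣP(t=0)·Q(t=0) = 262.38×9 + 96.18×8 + 224.53×7 = 2361.42 + 769.44 + 1571.71 = 4702.57
Index = 5049.96 / 4702.57 × 100 = 107.3872

107.39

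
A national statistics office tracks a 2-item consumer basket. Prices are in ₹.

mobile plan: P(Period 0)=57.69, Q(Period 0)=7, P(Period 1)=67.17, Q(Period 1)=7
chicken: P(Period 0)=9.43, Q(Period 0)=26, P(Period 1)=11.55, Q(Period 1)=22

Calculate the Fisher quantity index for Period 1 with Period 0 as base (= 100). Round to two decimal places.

Laspeyres component (base-period weights):
ΣP(Period 0)Q(Period 1) = 57.69×7 + 9.43×22 = 403.83 + 207.46 = 611.29
ΣP(Period 0)Q(Period 0) = 57.69×7 + 9.43×26 = 403.83 + 245.18 = 649.01
L = 611.29 / 649.01 × 100 = 94.1881
Paasche component (current-period weights):
ΣP(Period 1)Q(Period 1) = 67.17×7 + 11.55×22 = 470.19 + 254.1 = 724.29
ΣP(Period 1)Q(Period 0) = 67.17×7 + 11.55×26 = 470.19 + 300.3 = 770.49
P = 724.29 / 770.49 × 100 = 94.0038
Fisher = √(L × P) = √(94.1881 × 94.0038) = 94.0959

94.10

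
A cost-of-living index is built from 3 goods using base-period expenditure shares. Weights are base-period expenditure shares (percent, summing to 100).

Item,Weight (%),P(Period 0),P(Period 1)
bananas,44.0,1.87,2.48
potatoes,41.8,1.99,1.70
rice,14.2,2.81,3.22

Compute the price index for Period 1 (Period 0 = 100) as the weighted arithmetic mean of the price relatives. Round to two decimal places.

bananas: 44.0 × (2.48/1.87) = 44.0 × 1.326203 = 58.3529
potatoes: 41.8 × (1.70/1.99) = 41.8 × 0.854271 = 35.7085
rice: 14.2 × (3.22/2.81) = 14.2 × 1.145907 = 16.2719
Index = Σ wᵢ·(p₁ᵢ/p₀ᵢ) = 58.3529 + 35.7085 + 16.2719 = 110.3334

110.33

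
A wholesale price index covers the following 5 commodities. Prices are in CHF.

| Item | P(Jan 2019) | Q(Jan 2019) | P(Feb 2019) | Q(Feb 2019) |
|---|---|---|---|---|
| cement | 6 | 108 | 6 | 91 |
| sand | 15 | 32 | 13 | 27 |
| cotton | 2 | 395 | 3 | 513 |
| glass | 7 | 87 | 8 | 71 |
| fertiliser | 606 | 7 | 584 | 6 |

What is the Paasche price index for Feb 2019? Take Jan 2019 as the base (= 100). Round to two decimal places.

106.51

Paasche price index uses current-period quantities as weights.
ΣP(Feb 2019)·Q(Feb 2019) = 6×91 + 13×27 + 3×513 + 8×71 + 584×6 = 546 + 351 + 1539 + 568 + 3504 = 6508
ΣP(Jan 2019)·Q(Feb 2019) = 6×91 + 15×27 + 2×513 + 7×71 + 606×6 = 546 + 405 + 1026 + 497 + 3636 = 6110
Index = 6508 / 6110 × 100 = 106.5139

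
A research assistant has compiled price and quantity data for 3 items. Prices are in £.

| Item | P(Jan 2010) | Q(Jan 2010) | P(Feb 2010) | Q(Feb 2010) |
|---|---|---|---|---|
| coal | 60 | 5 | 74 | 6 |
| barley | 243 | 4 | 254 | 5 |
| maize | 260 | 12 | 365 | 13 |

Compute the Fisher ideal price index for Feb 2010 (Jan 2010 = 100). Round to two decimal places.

130.82

Laspeyres component (base-period weights):
ΣP(Feb 2010)Q(Jan 2010) = 74×5 + 254×4 + 365×12 = 370 + 1016 + 4380 = 5766
ΣP(Jan 2010)Q(Jan 2010) = 60×5 + 243×4 + 260×12 = 300 + 972 + 3120 = 4392
L = 5766 / 4392 × 100 = 131.2842
Paasche component (current-period weights):
ΣP(Feb 2010)Q(Feb 2010) = 74×6 + 254×5 + 365×13 = 444 + 1270 + 4745 = 6459
ΣP(Jan 2010)Q(Feb 2010) = 60×6 + 243×5 + 260×13 = 360 + 1215 + 3380 = 4955
P = 6459 / 4955 × 100 = 130.3532
Fisher = √(L × P) = √(131.2842 × 130.3532) = 130.8178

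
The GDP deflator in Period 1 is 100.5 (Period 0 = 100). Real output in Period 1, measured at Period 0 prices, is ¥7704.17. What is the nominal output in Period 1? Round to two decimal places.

7742.69

Nominal = Real × (Index/100) = 7704.17 × (100.5/100)
        = 7704.17 × 1.005 = 7742.6908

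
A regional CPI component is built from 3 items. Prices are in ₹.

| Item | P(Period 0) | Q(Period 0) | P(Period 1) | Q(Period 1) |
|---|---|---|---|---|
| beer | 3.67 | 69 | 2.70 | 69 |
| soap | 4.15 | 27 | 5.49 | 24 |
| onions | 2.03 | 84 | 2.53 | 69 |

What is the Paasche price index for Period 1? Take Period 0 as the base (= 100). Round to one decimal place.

99.9

Paasche price index uses current-period quantities as weights.
ΣP(Period 1)·Q(Period 1) = 2.70×69 + 5.49×24 + 2.53×69 = 186.3 + 131.76 + 174.57 = 492.63
ΣP(Period 0)·Q(Period 1) = 3.67×69 + 4.15×24 + 2.03×69 = 253.23 + 99.6 + 140.07 = 492.9
Index = 492.63 / 492.9 × 100 = 99.9452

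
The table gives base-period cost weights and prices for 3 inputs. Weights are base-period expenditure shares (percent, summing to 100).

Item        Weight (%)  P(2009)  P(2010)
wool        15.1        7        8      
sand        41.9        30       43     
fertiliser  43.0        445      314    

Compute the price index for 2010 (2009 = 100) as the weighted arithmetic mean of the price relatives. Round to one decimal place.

107.7

wool: 15.1 × (8/7) = 15.1 × 1.142857 = 17.2571
sand: 41.9 × (43/30) = 41.9 × 1.433333 = 60.0567
fertiliser: 43.0 × (314/445) = 43.0 × 0.705618 = 30.3416
Index = Σ wᵢ·(p₁ᵢ/p₀ᵢ) = 17.2571 + 60.0567 + 30.3416 = 107.6554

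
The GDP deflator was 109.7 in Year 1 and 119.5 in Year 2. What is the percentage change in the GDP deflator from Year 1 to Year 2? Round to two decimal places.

Change = (119.5 − 109.7) / 109.7 × 100
       = 9.8 / 109.7 × 100 = 8.9335%

8.93%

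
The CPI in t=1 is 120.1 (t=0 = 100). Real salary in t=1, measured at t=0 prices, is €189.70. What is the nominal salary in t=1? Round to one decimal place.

227.8

Nominal = Real × (Index/100) = 189.70 × (120.1/100)
        = 189.70 × 1.201 = 227.8297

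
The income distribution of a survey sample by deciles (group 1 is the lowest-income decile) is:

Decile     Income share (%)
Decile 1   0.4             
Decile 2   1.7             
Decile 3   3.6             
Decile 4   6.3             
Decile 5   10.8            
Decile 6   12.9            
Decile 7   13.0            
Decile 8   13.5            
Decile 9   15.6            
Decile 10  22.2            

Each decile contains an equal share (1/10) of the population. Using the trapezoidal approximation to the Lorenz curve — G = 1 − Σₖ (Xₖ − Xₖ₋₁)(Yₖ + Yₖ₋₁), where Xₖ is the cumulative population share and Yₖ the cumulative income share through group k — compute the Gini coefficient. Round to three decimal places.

Cumulative income shares Yₖ: 0.0040, 0.0210, 0.0570, 0.1200, 0.2280, 0.3570, 0.4870, 0.6220, 0.7780, 1.0000
Σ (Xₖ−Xₖ₋₁)(Yₖ+Yₖ₋₁) = (1/10)(0.0040+0.0000) + (1/10)(0.0210+0.0040) + (1/10)(0.0570+0.0210) + (1/10)(0.1200+0.0570) + (1/10)(0.2280+0.1200) + (1/10)(0.3570+0.2280) + (1/10)(0.4870+0.3570) + (1/10)(0.6220+0.4870) + (1/10)(0.7780+0.6220) + (1/10)(1.0000+0.7780)
  = 0.0004 + 0.0025 + 0.0078 + 0.0177 + 0.0348 + 0.0585 + 0.0844 + 0.1109 + 0.1400 + 0.1778 = 0.6348
G = 1 − 0.6348 = 0.3652

0.365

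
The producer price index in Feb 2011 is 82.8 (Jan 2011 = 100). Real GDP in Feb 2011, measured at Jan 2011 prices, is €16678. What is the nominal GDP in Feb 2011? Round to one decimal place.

13809.4

Nominal = Real × (Index/100) = 16678 × (82.8/100)
        = 16678 × 0.828 = 13809.3840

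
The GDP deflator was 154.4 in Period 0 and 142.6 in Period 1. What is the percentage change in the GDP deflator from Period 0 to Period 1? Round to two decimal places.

-7.64%

Change = (142.6 − 154.4) / 154.4 × 100
       = -11.8 / 154.4 × 100 = -7.6425%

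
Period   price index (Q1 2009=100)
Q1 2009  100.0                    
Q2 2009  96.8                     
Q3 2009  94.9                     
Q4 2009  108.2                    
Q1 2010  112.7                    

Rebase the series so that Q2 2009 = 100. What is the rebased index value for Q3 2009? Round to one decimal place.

98.0

Rebased(Q3 2009) = 94.9 / 96.8 × 100 = 98.0372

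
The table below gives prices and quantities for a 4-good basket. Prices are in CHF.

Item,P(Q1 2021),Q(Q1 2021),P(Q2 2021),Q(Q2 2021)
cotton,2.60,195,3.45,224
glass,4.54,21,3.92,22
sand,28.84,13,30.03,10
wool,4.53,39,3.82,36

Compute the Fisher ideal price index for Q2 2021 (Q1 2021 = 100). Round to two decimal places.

Laspeyres component (base-period weights):
ΣP(Q2 2021)Q(Q1 2021) = 3.45×195 + 3.92×21 + 30.03×13 + 3.82×39 = 672.75 + 82.32 + 390.39 + 148.98 = 1294.44
ΣP(Q1 2021)Q(Q1 2021) = 2.60×195 + 4.54×21 + 28.84×13 + 4.53×39 = 507 + 95.34 + 374.92 + 176.67 = 1153.93
L = 1294.44 / 1153.93 × 100 = 112.1766
Paasche component (current-period weights):
ΣP(Q2 2021)Q(Q2 2021) = 3.45×224 + 3.92×22 + 30.03×10 + 3.82×36 = 772.8 + 86.24 + 300.3 + 137.52 = 1296.86
ΣP(Q1 2021)Q(Q2 2021) = 2.60×224 + 4.54×22 + 28.84×10 + 4.53×36 = 582.4 + 99.88 + 288.4 + 163.08 = 1133.76
P = 1296.86 / 1133.76 × 100 = 114.3858
Fisher = √(L × P) = √(112.1766 × 114.3858) = 113.2758

113.28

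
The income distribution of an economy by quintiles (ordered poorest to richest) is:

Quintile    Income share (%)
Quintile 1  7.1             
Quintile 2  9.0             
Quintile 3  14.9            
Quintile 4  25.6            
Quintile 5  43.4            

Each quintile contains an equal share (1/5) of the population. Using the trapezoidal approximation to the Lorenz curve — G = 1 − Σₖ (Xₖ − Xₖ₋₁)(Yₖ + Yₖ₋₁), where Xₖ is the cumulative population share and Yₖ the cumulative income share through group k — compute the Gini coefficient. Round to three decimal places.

0.357

Cumulative income shares Yₖ: 0.0710, 0.1610, 0.3100, 0.5660, 1.0000
Σ (Xₖ−Xₖ₋₁)(Yₖ+Yₖ₋₁) = (1/5)(0.0710+0.0000) + (1/5)(0.1610+0.0710) + (1/5)(0.3100+0.1610) + (1/5)(0.5660+0.3100) + (1/5)(1.0000+0.5660)
  = 0.0142 + 0.0464 + 0.0942 + 0.1752 + 0.3132 = 0.6432
G = 1 − 0.6432 = 0.3568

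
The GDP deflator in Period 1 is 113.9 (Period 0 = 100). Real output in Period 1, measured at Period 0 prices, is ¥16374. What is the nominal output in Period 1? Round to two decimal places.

Nominal = Real × (Index/100) = 16374 × (113.9/100)
        = 16374 × 1.139 = 18649.9860

18649.99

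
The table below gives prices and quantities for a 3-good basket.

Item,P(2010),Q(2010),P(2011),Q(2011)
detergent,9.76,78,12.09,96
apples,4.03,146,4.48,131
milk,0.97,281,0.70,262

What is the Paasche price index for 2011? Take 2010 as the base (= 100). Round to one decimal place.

Paasche price index uses current-period quantities as weights.
ΣP(2011)·Q(2011) = 12.09×96 + 4.48×131 + 0.70×262 = 1160.64 + 586.88 + 183.4 = 1930.92
ΣP(2010)·Q(2011) = 9.76×96 + 4.03×131 + 0.97×262 = 936.96 + 527.93 + 254.14 = 1719.03
Index = 1930.92 / 1719.03 × 100 = 112.3261

112.3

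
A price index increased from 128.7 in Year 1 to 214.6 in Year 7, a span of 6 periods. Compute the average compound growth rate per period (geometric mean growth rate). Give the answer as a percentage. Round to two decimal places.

Growth factor = (214.6/128.7)^(1/6) = (1.667444)^(1/6) = 1.088951
Growth rate = 1.088951 − 1 = 0.088951 = 8.8951%

8.90%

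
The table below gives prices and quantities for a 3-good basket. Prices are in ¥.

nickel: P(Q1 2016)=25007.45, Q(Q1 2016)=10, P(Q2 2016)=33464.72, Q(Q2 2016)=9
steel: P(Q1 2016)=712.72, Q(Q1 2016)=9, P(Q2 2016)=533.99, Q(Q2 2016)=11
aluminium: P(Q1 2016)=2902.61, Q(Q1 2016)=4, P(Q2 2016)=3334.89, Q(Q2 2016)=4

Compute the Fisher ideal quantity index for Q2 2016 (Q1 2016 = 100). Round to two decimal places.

91.01

Laspeyres component (base-period weights):
ΣP(Q1 2016)Q(Q2 2016) = 25007.45×9 + 712.72×11 + 2902.61×4 = 225067.05 + 7839.92 + 11610.44 = 244517.41
ΣP(Q1 2016)Q(Q1 2016) = 25007.45×10 + 712.72×9 + 2902.61×4 = 250074.5 + 6414.48 + 11610.44 = 268099.42
L = 244517.41 / 268099.42 × 100 = 91.2040
Paasche component (current-period weights):
ΣP(Q2 2016)Q(Q2 2016) = 33464.72×9 + 533.99×11 + 3334.89×4 = 301182.48 + 5873.89 + 13339.56 = 320395.93
ΣP(Q2 2016)Q(Q1 2016) = 33464.72×10 + 533.99×9 + 3334.89×4 = 334647.2 + 4805.91 + 13339.56 = 352792.67
P = 320395.93 / 352792.67 × 100 = 90.8171
Fisher = √(L × P) = √(91.2040 × 90.8171) = 91.0103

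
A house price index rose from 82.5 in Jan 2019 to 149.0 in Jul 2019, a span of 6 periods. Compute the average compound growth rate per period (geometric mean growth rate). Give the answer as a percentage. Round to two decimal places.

Growth factor = (149.0/82.5)^(1/6) = (1.806061)^(1/6) = 1.103542
Growth rate = 1.103542 − 1 = 0.103542 = 10.3542%

10.35%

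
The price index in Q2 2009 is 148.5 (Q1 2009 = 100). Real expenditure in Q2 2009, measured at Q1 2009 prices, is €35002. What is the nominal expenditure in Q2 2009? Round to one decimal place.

51978.0

Nominal = Real × (Index/100) = 35002 × (148.5/100)
        = 35002 × 1.485 = 51977.9700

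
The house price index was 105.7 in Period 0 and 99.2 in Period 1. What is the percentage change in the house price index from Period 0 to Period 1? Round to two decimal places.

-6.15%

Change = (99.2 − 105.7) / 105.7 × 100
       = -6.5 / 105.7 × 100 = -6.1495%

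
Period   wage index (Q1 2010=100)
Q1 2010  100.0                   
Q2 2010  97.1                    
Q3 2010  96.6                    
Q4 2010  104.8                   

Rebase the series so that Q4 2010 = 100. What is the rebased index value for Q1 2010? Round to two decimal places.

Rebased(Q1 2010) = 100.0 / 104.8 × 100 = 95.4198

95.42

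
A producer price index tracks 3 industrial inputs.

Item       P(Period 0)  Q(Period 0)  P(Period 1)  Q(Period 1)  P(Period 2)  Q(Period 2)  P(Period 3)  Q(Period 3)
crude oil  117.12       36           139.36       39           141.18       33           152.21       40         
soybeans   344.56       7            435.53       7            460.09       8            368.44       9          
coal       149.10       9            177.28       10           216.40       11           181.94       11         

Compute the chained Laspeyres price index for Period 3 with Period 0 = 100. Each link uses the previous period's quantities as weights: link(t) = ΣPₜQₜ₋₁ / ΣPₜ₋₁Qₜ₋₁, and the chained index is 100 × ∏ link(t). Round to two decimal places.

119.73

Link Period 0→Period 1:
ΣP(Period 1)Q(Period 0) = 139.36×36 + 435.53×7 + 177.28×9 = 5016.96 + 3048.71 + 1595.52 = 9661.19
ΣP(Period 0)Q(Period 0) = 117.12×36 + 344.56×7 + 149.10×9 = 4216.32 + 2411.92 + 1341.9 = 7970.14
link = 9661.19/7970.14 = 1.212173
Link Period 1→Period 2:
ΣP(Period 2)Q(Period 1) = 141.18×39 + 460.09×7 + 216.40×10 = 5506.02 + 3220.63 + 2164 = 10890.65
ΣP(Period 1)Q(Period 1) = 139.36×39 + 435.53×7 + 177.28×10 = 5435.04 + 3048.71 + 1772.8 = 10256.55
link = 10890.65/10256.55 = 1.061824
Link Period 2→Period 3:
ΣP(Period 3)Q(Period 2) = 152.21×33 + 368.44×8 + 181.94×11 = 5022.93 + 2947.52 + 2001.34 = 9971.79
ΣP(Period 2)Q(Period 2) = 141.18×33 + 460.09×8 + 216.40×11 = 4658.94 + 3680.72 + 2380.4 = 10720.06
link = 9971.79/10720.06 = 0.930199
Chained index = 100 × 1.212173 × 1.061824 × 0.930199 = 119.7273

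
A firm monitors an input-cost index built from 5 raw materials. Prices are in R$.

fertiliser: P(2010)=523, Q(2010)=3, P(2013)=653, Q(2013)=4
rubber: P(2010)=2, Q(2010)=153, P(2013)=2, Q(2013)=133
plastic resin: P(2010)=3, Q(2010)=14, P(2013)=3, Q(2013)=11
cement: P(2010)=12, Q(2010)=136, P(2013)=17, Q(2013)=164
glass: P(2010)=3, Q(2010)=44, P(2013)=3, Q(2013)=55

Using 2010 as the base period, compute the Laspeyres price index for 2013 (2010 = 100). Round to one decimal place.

Laspeyres price index uses base-period quantities as weights.
ΣP(2013)·Q(2010) = 653×3 + 2×153 + 3×14 + 17×136 + 3×44 = 1959 + 306 + 42 + 2312 + 132 = 4751
ΣP(2010)·Q(2010) = 523×3 + 2×153 + 3×14 + 12×136 + 3×44 = 1569 + 306 + 42 + 1632 + 132 = 3681
Index = 4751 / 3681 × 100 = 129.0682

129.1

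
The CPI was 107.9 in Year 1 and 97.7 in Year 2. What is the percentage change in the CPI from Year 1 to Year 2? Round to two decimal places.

-9.45%

Change = (97.7 − 107.9) / 107.9 × 100
       = -10.2 / 107.9 × 100 = -9.4532%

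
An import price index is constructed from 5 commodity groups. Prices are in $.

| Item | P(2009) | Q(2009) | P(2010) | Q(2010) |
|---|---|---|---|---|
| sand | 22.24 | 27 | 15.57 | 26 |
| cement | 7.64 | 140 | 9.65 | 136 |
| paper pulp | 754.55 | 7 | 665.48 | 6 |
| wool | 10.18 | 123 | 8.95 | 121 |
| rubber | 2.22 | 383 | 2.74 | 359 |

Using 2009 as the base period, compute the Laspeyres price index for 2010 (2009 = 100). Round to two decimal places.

94.76

Laspeyres price index uses base-period quantities as weights.
ΣP(2010)·Q(2009) = 15.57×27 + 9.65×140 + 665.48×7 + 8.95×123 + 2.74×383 = 420.39 + 1351 + 4658.36 + 1100.85 + 1049.42 = 8580.02
ΣP(2009)·Q(2009) = 22.24×27 + 7.64×140 + 754.55×7 + 10.18×123 + 2.22×383 = 600.48 + 1069.6 + 5281.85 + 1252.14 + 850.26 = 9054.33
Index = 8580.02 / 9054.33 × 100 = 94.7615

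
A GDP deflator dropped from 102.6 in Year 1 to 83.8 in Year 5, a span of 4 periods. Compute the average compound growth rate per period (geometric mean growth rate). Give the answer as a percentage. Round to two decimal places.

Growth factor = (83.8/102.6)^(1/4) = (0.816764)^(1/4) = 0.950658
Growth rate = 0.950658 − 1 = -0.049342 = -4.9342%

-4.93%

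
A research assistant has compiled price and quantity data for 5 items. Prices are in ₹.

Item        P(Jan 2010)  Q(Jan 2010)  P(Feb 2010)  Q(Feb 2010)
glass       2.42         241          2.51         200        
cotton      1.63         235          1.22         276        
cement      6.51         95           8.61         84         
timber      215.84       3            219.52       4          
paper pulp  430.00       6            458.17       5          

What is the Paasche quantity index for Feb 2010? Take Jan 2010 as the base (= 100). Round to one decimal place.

Paasche quantity index uses current-period prices as weights.
ΣP(Feb 2010)·Q(Feb 2010) = 2.51×200 + 1.22×276 + 8.61×84 + 219.52×4 + 458.17×5 = 502 + 336.72 + 723.24 + 878.08 + 2290.85 = 4730.89
ΣP(Feb 2010)·Q(Jan 2010) = 2.51×241 + 1.22×235 + 8.61×95 + 219.52×3 + 458.17×6 = 604.91 + 286.7 + 817.95 + 658.56 + 2749.02 = 5117.14
Index = 4730.89 / 5117.14 × 100 = 92.4518

92.5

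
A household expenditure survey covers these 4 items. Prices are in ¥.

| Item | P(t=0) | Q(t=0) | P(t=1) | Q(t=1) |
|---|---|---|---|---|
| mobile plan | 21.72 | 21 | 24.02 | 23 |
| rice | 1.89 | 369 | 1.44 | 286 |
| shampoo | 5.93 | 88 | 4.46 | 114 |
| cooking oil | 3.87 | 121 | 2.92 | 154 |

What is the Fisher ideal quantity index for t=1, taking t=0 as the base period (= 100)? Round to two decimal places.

107.88

Laspeyres component (base-period weights):
ΣP(t=0)Q(t=1) = 21.72×23 + 1.89×286 + 5.93×114 + 3.87×154 = 499.56 + 540.54 + 676.02 + 595.98 = 2312.1
ΣP(t=0)Q(t=0) = 21.72×21 + 1.89×369 + 5.93×88 + 3.87×121 = 456.12 + 697.41 + 521.84 + 468.27 = 2143.64
L = 2312.1 / 2143.64 × 100 = 107.8586
Paasche component (current-period weights):
ΣP(t=1)Q(t=1) = 24.02×23 + 1.44×286 + 4.46×114 + 2.92×154 = 552.46 + 411.84 + 508.44 + 449.68 = 1922.42
ΣP(t=1)Q(t=0) = 24.02×21 + 1.44×369 + 4.46×88 + 2.92×121 = 504.42 + 531.36 + 392.48 + 353.32 = 1781.58
P = 1922.42 / 1781.58 × 100 = 107.9053
Fisher = √(L × P) = √(107.8586 × 107.9053) = 107.8820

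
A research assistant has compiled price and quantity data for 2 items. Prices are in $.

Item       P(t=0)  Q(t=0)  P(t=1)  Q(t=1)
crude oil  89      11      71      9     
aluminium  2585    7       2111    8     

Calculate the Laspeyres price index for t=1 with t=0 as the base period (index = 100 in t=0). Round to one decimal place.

81.6

Laspeyres price index uses base-period quantities as weights.
ΣP(t=1)·Q(t=0) = 71×11 + 2111×7 = 781 + 14777 = 15558
ΣP(t=0)·Q(t=0) = 89×11 + 2585×7 = 979 + 18095 = 19074
Index = 15558 / 19074 × 100 = 81.5665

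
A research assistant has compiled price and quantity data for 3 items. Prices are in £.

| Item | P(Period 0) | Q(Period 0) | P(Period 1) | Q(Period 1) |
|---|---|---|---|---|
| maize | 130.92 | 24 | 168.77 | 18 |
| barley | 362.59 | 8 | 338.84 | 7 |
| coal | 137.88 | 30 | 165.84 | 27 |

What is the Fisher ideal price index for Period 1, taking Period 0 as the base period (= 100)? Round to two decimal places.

115.02

Laspeyres component (base-period weights):
ΣP(Period 1)Q(Period 0) = 168.77×24 + 338.84×8 + 165.84×30 = 4050.48 + 2710.72 + 4975.2 = 11736.4
ΣP(Period 0)Q(Period 0) = 130.92×24 + 362.59×8 + 137.88×30 = 3142.08 + 2900.72 + 4136.4 = 10179.2
L = 11736.4 / 10179.2 × 100 = 115.2979
Paasche component (current-period weights):
ΣP(Period 1)Q(Period 1) = 168.77×18 + 338.84×7 + 165.84×27 = 3037.86 + 2371.88 + 4477.68 = 9887.42
ΣP(Period 0)Q(Period 1) = 130.92×18 + 362.59×7 + 137.88×27 = 2356.56 + 2538.13 + 3722.76 = 8617.45
P = 9887.42 / 8617.45 × 100 = 114.7372
Fisher = √(L × P) = √(115.2979 × 114.7372) = 115.0172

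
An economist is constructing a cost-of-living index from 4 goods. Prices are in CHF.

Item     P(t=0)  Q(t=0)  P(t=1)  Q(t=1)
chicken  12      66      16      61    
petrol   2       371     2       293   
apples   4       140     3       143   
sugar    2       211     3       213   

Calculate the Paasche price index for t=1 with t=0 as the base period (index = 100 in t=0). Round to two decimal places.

113.56

Paasche price index uses current-period quantities as weights.
ΣP(t=1)·Q(t=1) = 16×61 + 2×293 + 3×143 + 3×213 = 976 + 586 + 429 + 639 = 2630
ΣP(t=0)·Q(t=1) = 12×61 + 2×293 + 4×143 + 2×213 = 732 + 586 + 572 + 426 = 2316
Index = 2630 / 2316 × 100 = 113.5579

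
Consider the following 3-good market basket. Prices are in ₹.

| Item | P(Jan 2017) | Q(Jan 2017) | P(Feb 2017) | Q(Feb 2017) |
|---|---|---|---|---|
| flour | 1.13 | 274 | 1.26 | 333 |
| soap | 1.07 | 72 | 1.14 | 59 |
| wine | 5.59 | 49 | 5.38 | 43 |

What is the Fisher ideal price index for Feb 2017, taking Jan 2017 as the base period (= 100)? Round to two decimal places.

105.12

Laspeyres component (base-period weights):
ΣP(Feb 2017)Q(Jan 2017) = 1.26×274 + 1.14×72 + 5.38×49 = 345.24 + 82.08 + 263.62 = 690.94
ΣP(Jan 2017)Q(Jan 2017) = 1.13×274 + 1.07×72 + 5.59×49 = 309.62 + 77.04 + 273.91 = 660.57
L = 690.94 / 660.57 × 100 = 104.5975
Paasche component (current-period weights):
ΣP(Feb 2017)Q(Feb 2017) = 1.26×333 + 1.14×59 + 5.38×43 = 419.58 + 67.26 + 231.34 = 718.18
ΣP(Jan 2017)Q(Feb 2017) = 1.13×333 + 1.07×59 + 5.59×43 = 376.29 + 63.13 + 240.37 = 679.79
P = 718.18 / 679.79 × 100 = 105.6473
Fisher = √(L × P) = √(104.5975 × 105.6473) = 105.1211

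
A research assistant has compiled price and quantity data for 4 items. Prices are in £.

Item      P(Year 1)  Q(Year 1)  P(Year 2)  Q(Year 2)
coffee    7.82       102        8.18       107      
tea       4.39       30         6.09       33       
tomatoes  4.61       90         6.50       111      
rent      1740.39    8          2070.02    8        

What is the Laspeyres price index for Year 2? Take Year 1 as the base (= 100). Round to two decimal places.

Laspeyres price index uses base-period quantities as weights.
ΣP(Year 2)·Q(Year 1) = 8.18×102 + 6.09×30 + 6.50×90 + 2070.02×8 = 834.36 + 182.7 + 585 + 16560.16 = 18162.22
ΣP(Year 1)·Q(Year 1) = 7.82×102 + 4.39×30 + 4.61×90 + 1740.39×8 = 797.64 + 131.7 + 414.9 + 13923.12 = 15267.36
Index = 18162.22 / 15267.36 × 100 = 118.9611

118.96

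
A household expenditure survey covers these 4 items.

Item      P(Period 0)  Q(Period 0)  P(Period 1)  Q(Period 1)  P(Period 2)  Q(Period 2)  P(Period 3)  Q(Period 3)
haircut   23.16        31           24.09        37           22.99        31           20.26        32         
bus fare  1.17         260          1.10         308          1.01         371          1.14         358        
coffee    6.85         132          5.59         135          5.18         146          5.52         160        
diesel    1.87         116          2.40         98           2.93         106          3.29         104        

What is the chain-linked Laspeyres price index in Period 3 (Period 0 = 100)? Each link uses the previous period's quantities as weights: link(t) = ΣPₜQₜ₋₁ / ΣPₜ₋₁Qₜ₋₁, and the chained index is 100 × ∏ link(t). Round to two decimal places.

94.72

Link Period 0→Period 1:
ΣP(Period 1)Q(Period 0) = 24.09×31 + 1.10×260 + 5.59×132 + 2.40×116 = 746.79 + 286 + 737.88 + 278.4 = 2049.07
ΣP(Period 0)Q(Period 0) = 23.16×31 + 1.17×260 + 6.85×132 + 1.87×116 = 717.96 + 304.2 + 904.2 + 216.92 = 2143.28
link = 2049.07/2143.28 = 0.956044
Link Period 1→Period 2:
ΣP(Period 2)Q(Period 1) = 22.99×37 + 1.01×308 + 5.18×135 + 2.93×98 = 850.63 + 311.08 + 699.3 + 287.14 = 2148.15
ΣP(Period 1)Q(Period 1) = 24.09×37 + 1.10×308 + 5.59×135 + 2.40×98 = 891.33 + 338.8 + 754.65 + 235.2 = 2219.98
link = 2148.15/2219.98 = 0.967644
Link Period 2→Period 3:
ΣP(Period 3)Q(Period 2) = 20.26×31 + 1.14×371 + 5.52×146 + 3.29×106 = 628.06 + 422.94 + 805.92 + 348.74 = 2205.66
ΣP(Period 2)Q(Period 2) = 22.99×31 + 1.01×371 + 5.18×146 + 2.93×106 = 712.69 + 374.71 + 756.28 + 310.58 = 2154.26
link = 2205.66/2154.26 = 1.023860
Chained index = 100 × 0.956044 × 0.967644 × 1.023860 = 94.7183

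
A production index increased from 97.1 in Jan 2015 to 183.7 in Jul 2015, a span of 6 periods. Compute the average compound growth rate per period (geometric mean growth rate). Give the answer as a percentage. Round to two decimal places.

Growth factor = (183.7/97.1)^(1/6) = (1.891864)^(1/6) = 1.112111
Growth rate = 1.112111 − 1 = 0.112111 = 11.2111%

11.21%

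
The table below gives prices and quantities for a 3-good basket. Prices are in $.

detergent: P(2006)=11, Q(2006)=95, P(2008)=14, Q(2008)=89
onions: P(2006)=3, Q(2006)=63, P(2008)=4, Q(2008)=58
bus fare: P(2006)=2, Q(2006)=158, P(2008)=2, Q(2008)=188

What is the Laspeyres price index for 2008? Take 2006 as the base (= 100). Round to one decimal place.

Laspeyres price index uses base-period quantities as weights.
ΣP(2008)·Q(2006) = 14×95 + 4×63 + 2×158 = 1330 + 252 + 316 = 1898
ΣP(2006)·Q(2006) = 11×95 + 3×63 + 2×158 = 1045 + 189 + 316 = 1550
Index = 1898 / 1550 × 100 = 122.4516

122.5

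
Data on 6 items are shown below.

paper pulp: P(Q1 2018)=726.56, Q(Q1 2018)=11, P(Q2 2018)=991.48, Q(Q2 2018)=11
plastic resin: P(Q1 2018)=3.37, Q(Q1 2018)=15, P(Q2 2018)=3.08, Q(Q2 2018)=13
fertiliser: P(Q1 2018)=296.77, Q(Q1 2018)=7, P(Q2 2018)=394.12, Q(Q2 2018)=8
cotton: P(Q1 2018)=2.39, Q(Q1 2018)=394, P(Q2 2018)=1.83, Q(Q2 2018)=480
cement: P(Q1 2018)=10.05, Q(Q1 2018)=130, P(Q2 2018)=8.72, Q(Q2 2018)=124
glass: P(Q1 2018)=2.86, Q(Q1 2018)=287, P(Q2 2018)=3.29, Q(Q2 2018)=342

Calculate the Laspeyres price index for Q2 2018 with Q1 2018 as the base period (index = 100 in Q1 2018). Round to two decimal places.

Laspeyres price index uses base-period quantities as weights.
ΣP(Q2 2018)·Q(Q1 2018) = 991.48×11 + 3.08×15 + 394.12×7 + 1.83×394 + 8.72×130 + 3.29×287 = 10906.28 + 46.2 + 2758.84 + 721.02 + 1133.6 + 944.23 = 16510.17
ΣP(Q1 2018)·Q(Q1 2018) = 726.56×11 + 3.37×15 + 296.77×7 + 2.39×394 + 10.05×130 + 2.86×287 = 7992.16 + 50.55 + 2077.39 + 941.66 + 1306.5 + 820.82 = 13189.08
Index = 16510.17 / 13189.08 × 100 = 125.1806

125.18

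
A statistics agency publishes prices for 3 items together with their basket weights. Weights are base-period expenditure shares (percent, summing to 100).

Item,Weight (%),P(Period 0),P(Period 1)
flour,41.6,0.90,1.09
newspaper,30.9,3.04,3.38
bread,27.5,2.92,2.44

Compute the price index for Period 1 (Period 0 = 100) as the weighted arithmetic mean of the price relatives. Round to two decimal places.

flour: 41.6 × (1.09/0.90) = 41.6 × 1.211111 = 50.3822
newspaper: 30.9 × (3.38/3.04) = 30.9 × 1.111842 = 34.3559
bread: 27.5 × (2.44/2.92) = 27.5 × 0.835616 = 22.9795
Index = Σ wᵢ·(p₁ᵢ/p₀ᵢ) = 50.3822 + 34.3559 + 22.9795 = 107.7176

107.72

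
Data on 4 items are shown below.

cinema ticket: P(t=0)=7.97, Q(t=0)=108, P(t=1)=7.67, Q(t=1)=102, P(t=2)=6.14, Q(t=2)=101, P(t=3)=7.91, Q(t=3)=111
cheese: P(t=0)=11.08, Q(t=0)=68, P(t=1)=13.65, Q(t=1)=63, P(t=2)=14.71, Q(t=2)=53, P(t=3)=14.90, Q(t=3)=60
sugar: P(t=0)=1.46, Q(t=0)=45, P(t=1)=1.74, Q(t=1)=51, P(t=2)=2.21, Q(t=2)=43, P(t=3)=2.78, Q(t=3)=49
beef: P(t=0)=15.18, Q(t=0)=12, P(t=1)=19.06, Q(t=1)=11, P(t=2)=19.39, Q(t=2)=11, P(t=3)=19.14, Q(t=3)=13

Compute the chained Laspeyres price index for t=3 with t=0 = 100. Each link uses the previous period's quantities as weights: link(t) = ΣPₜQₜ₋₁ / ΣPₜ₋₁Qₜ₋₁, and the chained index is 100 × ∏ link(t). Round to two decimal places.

120.53

Link t=0→t=1:
ΣP(t=1)Q(t=0) = 7.67×108 + 13.65×68 + 1.74×45 + 19.06×12 = 828.36 + 928.2 + 78.3 + 228.72 = 2063.58
ΣP(t=0)Q(t=0) = 7.97×108 + 11.08×68 + 1.46×45 + 15.18×12 = 860.76 + 753.44 + 65.7 + 182.16 = 1862.06
link = 2063.58/1862.06 = 1.108224
Link t=1→t=2:
ΣP(t=2)Q(t=1) = 6.14×102 + 14.71×63 + 2.21×51 + 19.39×11 = 626.28 + 926.73 + 112.71 + 213.29 = 1879.01
ΣP(t=1)Q(t=1) = 7.67×102 + 13.65×63 + 1.74×51 + 19.06×11 = 782.34 + 859.95 + 88.74 + 209.66 = 1940.69
link = 1879.01/1940.69 = 0.968217
Link t=2→t=3:
ΣP(t=3)Q(t=2) = 7.91×101 + 14.90×53 + 2.78×43 + 19.14×11 = 798.91 + 789.7 + 119.54 + 210.54 = 1918.69
ΣP(t=2)Q(t=2) = 6.14×101 + 14.71×53 + 2.21×43 + 19.39×11 = 620.14 + 779.63 + 95.03 + 213.29 = 1708.09
link = 1918.69/1708.09 = 1.123296
Chained index = 100 × 1.108224 × 0.968217 × 1.123296 = 120.5299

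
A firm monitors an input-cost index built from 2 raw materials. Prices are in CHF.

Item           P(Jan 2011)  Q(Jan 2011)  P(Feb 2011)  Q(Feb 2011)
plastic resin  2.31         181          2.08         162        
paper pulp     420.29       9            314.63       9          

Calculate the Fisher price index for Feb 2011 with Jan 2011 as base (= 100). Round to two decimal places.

76.30

Laspeyres component (base-period weights):
ΣP(Feb 2011)Q(Jan 2011) = 2.08×181 + 314.63×9 = 376.48 + 2831.67 = 3208.15
ΣP(Jan 2011)Q(Jan 2011) = 2.31×181 + 420.29×9 = 418.11 + 3782.61 = 4200.72
L = 3208.15 / 4200.72 × 100 = 76.3714
Paasche component (current-period weights):
ΣP(Feb 2011)Q(Feb 2011) = 2.08×162 + 314.63×9 = 336.96 + 2831.67 = 3168.63
ΣP(Jan 2011)Q(Feb 2011) = 2.31×162 + 420.29×9 = 374.22 + 3782.61 = 4156.83
P = 3168.63 / 4156.83 × 100 = 76.2271
Fisher = √(L × P) = √(76.3714 × 76.2271) = 76.2992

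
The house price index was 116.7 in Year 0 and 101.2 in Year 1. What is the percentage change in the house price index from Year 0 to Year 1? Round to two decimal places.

Change = (101.2 − 116.7) / 116.7 × 100
       = -15.5 / 116.7 × 100 = -13.2819%

-13.28%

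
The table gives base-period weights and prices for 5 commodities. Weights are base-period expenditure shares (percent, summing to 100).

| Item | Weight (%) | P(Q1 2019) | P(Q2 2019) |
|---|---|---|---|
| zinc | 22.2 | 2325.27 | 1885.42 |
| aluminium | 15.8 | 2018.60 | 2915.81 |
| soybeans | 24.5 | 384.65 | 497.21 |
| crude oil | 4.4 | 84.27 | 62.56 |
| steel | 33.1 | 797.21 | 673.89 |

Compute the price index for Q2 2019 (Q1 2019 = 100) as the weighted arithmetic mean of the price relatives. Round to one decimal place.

103.7

zinc: 22.2 × (1885.42/2325.27) = 22.2 × 0.810839 = 18.0006
aluminium: 15.8 × (2915.81/2018.60) = 15.8 × 1.444471 = 22.8226
soybeans: 24.5 × (497.21/384.65) = 24.5 × 1.292630 = 31.6694
crude oil: 4.4 × (62.56/84.27) = 4.4 × 0.742376 = 3.2665
steel: 33.1 × (673.89/797.21) = 33.1 × 0.845311 = 27.9798
Index = Σ wᵢ·(p₁ᵢ/p₀ᵢ) = 18.0006 + 22.8226 + 31.6694 + 3.2665 + 27.9798 = 103.7389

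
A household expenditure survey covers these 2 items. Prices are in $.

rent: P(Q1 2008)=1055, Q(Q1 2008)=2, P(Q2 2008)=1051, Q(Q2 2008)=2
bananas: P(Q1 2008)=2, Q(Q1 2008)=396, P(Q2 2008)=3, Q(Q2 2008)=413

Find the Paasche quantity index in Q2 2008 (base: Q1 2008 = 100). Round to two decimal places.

Paasche quantity index uses current-period prices as weights.
ΣP(Q2 2008)·Q(Q2 2008) = 1051×2 + 3×413 = 2102 + 1239 = 3341
ΣP(Q2 2008)·Q(Q1 2008) = 1051×2 + 3×396 = 2102 + 1188 = 3290
Index = 3341 / 3290 × 100 = 101.5502

101.55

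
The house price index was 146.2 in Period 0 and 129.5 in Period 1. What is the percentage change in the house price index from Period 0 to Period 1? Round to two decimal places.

Change = (129.5 − 146.2) / 146.2 × 100
       = -16.7 / 146.2 × 100 = -11.4227%

-11.42%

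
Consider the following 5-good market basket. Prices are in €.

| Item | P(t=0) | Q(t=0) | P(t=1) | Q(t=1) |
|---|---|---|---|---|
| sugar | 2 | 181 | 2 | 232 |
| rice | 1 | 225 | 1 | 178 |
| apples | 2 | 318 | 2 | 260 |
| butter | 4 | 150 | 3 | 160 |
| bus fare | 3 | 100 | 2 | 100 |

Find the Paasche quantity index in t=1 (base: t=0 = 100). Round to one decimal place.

98.3

Paasche quantity index uses current-period prices as weights.
ΣP(t=1)·Q(t=1) = 2×232 + 1×178 + 2×260 + 3×160 + 2×100 = 464 + 178 + 520 + 480 + 200 = 1842
ΣP(t=1)·Q(t=0) = 2×181 + 1×225 + 2×318 + 3×150 + 2×100 = 362 + 225 + 636 + 450 + 200 = 1873
Index = 1842 / 1873 × 100 = 98.3449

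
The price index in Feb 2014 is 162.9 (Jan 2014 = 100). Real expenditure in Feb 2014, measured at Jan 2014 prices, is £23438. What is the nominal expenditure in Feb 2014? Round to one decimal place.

38180.5

Nominal = Real × (Index/100) = 23438 × (162.9/100)
        = 23438 × 1.629 = 38180.5020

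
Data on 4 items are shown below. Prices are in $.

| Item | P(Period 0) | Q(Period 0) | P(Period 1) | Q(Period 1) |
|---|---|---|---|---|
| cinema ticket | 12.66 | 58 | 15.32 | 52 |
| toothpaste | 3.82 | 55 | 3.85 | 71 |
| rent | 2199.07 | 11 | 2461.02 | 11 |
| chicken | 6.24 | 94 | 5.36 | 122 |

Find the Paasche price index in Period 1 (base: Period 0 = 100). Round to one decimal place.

111.3

Paasche price index uses current-period quantities as weights.
ΣP(Period 1)·Q(Period 1) = 15.32×52 + 3.85×71 + 2461.02×11 + 5.36×122 = 796.64 + 273.35 + 27071.22 + 653.92 = 28795.13
ΣP(Period 0)·Q(Period 1) = 12.66×52 + 3.82×71 + 2199.07×11 + 6.24×122 = 658.32 + 271.22 + 24189.77 + 761.28 = 25880.59
Index = 28795.13 / 25880.59 × 100 = 111.2615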